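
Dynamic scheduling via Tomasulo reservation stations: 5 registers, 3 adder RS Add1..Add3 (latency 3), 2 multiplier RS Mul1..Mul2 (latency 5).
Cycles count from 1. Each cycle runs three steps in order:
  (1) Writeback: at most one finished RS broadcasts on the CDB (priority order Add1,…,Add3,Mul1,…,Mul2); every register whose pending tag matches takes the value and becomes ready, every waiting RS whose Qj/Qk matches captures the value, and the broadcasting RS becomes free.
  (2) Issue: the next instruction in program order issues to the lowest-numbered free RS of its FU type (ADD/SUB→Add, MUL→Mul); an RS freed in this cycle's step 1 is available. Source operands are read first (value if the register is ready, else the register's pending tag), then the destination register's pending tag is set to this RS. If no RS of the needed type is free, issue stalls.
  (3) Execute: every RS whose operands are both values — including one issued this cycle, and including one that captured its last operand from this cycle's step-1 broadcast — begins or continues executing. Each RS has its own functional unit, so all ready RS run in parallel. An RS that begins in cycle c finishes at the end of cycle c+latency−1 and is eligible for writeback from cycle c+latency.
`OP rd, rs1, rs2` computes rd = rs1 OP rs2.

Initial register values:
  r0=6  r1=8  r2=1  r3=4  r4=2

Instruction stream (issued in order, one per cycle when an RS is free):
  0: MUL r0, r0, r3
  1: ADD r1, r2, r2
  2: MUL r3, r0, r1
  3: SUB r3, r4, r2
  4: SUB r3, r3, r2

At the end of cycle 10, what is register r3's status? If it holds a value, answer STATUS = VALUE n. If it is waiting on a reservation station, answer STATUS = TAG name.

STATUS = VALUE 0

cycle 1: issue MUL r0<-Mul1 // r0:Mul1,r1:8,r2:1,r3:4,r4:2
cycle 2: issue ADD r1<-Add1 // r0:Mul1,r1:Add1,r2:1,r3:4,r4:2
cycle 3: issue MUL r3<-Mul2 // r0:Mul1,r1:Add1,r2:1,r3:Mul2,r4:2
cycle 4: issue SUB r3<-Add2 // r0:Mul1,r1:Add1,r2:1,r3:Add2,r4:2
cycle 5: CDB Add1=2; issue SUB r3<-Add1 // r0:Mul1,r1:2,r2:1,r3:Add1,r4:2
cycle 6: CDB Mul1=24 // r0:24,r1:2,r2:1,r3:Add1,r4:2
cycle 7: CDB Add2=1 // r0:24,r1:2,r2:1,r3:Add1,r4:2
cycle 8: - // r0:24,r1:2,r2:1,r3:Add1,r4:2
cycle 9: - // r0:24,r1:2,r2:1,r3:Add1,r4:2
cycle 10: CDB Add1=0 // r0:24,r1:2,r2:1,r3:0,r4:2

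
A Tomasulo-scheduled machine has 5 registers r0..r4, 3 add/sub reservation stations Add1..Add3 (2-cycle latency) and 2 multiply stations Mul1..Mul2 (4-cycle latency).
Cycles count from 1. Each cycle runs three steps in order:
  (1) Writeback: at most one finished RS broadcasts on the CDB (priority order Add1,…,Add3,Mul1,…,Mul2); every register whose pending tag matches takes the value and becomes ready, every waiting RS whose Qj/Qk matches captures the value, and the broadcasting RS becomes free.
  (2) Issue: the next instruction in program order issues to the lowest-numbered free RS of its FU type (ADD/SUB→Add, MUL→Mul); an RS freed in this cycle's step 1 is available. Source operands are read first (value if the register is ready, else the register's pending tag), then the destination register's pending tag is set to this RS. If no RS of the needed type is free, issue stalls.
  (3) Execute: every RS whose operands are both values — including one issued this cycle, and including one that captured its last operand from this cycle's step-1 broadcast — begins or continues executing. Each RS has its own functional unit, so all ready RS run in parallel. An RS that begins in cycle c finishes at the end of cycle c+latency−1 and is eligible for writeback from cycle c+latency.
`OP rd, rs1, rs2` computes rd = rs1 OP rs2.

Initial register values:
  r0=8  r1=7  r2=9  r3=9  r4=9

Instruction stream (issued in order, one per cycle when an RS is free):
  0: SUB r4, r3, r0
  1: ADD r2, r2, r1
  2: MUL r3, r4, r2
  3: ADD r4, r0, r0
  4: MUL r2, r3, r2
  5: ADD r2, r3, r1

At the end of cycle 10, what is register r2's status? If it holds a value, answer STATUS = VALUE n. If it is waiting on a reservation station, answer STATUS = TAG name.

  c1: issue SUB r4<-Add1  regs: r0:8,r1:7,r2:9,r3:9,r4:Add1
  c2: issue ADD r2<-Add2  regs: r0:8,r1:7,r2:Add2,r3:9,r4:Add1
  c3: CDB Add1=1; issue MUL r3<-Mul1  regs: r0:8,r1:7,r2:Add2,r3:Mul1,r4:1
  c4: CDB Add2=16; issue ADD r4<-Add1  regs: r0:8,r1:7,r2:16,r3:Mul1,r4:Add1
  c5: issue MUL r2<-Mul2  regs: r0:8,r1:7,r2:Mul2,r3:Mul1,r4:Add1
  c6: CDB Add1=16; issue ADD r2<-Add1  regs: r0:8,r1:7,r2:Add1,r3:Mul1,r4:16
  c7: -  regs: r0:8,r1:7,r2:Add1,r3:Mul1,r4:16
  c8: CDB Mul1=16  regs: r0:8,r1:7,r2:Add1,r3:16,r4:16
  c9: -  regs: r0:8,r1:7,r2:Add1,r3:16,r4:16
  c10: CDB Add1=23  regs: r0:8,r1:7,r2:23,r3:16,r4:16

STATUS = VALUE 23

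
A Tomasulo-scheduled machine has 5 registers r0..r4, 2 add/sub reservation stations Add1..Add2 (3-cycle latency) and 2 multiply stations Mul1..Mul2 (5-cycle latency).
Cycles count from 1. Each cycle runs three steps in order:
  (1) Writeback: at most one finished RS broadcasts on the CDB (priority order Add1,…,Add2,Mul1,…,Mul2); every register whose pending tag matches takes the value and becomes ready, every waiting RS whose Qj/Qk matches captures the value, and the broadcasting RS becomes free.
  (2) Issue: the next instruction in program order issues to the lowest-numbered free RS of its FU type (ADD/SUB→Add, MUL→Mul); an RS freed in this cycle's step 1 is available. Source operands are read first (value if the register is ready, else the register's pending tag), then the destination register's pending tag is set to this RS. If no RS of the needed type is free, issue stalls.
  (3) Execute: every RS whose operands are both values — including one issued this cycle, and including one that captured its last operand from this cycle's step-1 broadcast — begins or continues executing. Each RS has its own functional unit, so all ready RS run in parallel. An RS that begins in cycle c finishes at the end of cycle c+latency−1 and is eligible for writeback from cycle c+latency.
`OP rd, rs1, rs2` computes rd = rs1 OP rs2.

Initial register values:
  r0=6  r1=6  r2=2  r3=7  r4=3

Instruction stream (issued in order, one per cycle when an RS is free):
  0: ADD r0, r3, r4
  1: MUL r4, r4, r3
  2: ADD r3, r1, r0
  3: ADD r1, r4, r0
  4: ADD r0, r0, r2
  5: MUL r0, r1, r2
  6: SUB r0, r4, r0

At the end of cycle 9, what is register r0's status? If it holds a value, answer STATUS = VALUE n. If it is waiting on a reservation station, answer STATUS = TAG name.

cycle 1: issue ADD r0<-Add1 // r0:Add1,r1:6,r2:2,r3:7,r4:3
cycle 2: issue MUL r4<-Mul1 // r0:Add1,r1:6,r2:2,r3:7,r4:Mul1
cycle 3: issue ADD r3<-Add2 // r0:Add1,r1:6,r2:2,r3:Add2,r4:Mul1
cycle 4: CDB Add1=10; issue ADD r1<-Add1 // r0:10,r1:Add1,r2:2,r3:Add2,r4:Mul1
cycle 5: stall // r0:10,r1:Add1,r2:2,r3:Add2,r4:Mul1
cycle 6: stall // r0:10,r1:Add1,r2:2,r3:Add2,r4:Mul1
cycle 7: CDB Add2=16; issue ADD r0<-Add2 // r0:Add2,r1:Add1,r2:2,r3:16,r4:Mul1
cycle 8: CDB Mul1=21; issue MUL r0<-Mul1 // r0:Mul1,r1:Add1,r2:2,r3:16,r4:21
cycle 9: stall // r0:Mul1,r1:Add1,r2:2,r3:16,r4:21

STATUS = TAG Mul1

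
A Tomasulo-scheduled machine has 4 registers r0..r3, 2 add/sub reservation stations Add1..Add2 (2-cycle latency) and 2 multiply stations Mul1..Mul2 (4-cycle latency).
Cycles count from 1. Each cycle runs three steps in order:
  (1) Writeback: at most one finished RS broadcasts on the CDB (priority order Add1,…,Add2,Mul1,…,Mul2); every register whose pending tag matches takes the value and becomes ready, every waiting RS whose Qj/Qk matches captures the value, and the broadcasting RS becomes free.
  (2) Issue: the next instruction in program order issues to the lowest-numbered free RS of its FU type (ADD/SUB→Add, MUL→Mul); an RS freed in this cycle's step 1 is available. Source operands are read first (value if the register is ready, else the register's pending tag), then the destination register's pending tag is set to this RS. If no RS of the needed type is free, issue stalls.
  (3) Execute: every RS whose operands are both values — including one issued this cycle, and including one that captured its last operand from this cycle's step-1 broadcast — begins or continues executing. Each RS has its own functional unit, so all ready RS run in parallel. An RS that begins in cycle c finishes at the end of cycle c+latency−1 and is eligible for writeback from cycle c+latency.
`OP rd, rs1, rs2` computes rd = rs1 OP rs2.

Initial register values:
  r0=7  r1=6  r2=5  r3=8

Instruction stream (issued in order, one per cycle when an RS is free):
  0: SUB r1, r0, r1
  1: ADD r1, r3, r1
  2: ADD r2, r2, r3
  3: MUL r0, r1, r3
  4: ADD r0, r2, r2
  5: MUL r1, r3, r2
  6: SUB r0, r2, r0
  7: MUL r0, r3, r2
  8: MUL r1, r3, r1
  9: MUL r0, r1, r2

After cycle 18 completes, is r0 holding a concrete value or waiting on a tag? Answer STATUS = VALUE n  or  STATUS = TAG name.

STATUS = TAG Mul1

c1: issue SUB r1<-Add1 | r0:7,r1:Add1,r2:5,r3:8
c2: issue ADD r1<-Add2 | r0:7,r1:Add2,r2:5,r3:8
c3: CDB Add1=1; issue ADD r2<-Add1 | r0:7,r1:Add2,r2:Add1,r3:8
c4: issue MUL r0<-Mul1 | r0:Mul1,r1:Add2,r2:Add1,r3:8
c5: CDB Add1=13; issue ADD r0<-Add1 | r0:Add1,r1:Add2,r2:13,r3:8
c6: CDB Add2=9; issue MUL r1<-Mul2 | r0:Add1,r1:Mul2,r2:13,r3:8
c7: CDB Add1=26; issue SUB r0<-Add1 | r0:Add1,r1:Mul2,r2:13,r3:8
c8: stall | r0:Add1,r1:Mul2,r2:13,r3:8
c9: CDB Add1=-13; stall | r0:-13,r1:Mul2,r2:13,r3:8
c10: CDB Mul1=72; issue MUL r0<-Mul1 | r0:Mul1,r1:Mul2,r2:13,r3:8
c11: CDB Mul2=104; issue MUL r1<-Mul2 | r0:Mul1,r1:Mul2,r2:13,r3:8
c12: stall | r0:Mul1,r1:Mul2,r2:13,r3:8
c13: stall | r0:Mul1,r1:Mul2,r2:13,r3:8
c14: CDB Mul1=104; issue MUL r0<-Mul1 | r0:Mul1,r1:Mul2,r2:13,r3:8
c15: CDB Mul2=832 | r0:Mul1,r1:832,r2:13,r3:8
c16: - | r0:Mul1,r1:832,r2:13,r3:8
c17: - | r0:Mul1,r1:832,r2:13,r3:8
c18: - | r0:Mul1,r1:832,r2:13,r3:8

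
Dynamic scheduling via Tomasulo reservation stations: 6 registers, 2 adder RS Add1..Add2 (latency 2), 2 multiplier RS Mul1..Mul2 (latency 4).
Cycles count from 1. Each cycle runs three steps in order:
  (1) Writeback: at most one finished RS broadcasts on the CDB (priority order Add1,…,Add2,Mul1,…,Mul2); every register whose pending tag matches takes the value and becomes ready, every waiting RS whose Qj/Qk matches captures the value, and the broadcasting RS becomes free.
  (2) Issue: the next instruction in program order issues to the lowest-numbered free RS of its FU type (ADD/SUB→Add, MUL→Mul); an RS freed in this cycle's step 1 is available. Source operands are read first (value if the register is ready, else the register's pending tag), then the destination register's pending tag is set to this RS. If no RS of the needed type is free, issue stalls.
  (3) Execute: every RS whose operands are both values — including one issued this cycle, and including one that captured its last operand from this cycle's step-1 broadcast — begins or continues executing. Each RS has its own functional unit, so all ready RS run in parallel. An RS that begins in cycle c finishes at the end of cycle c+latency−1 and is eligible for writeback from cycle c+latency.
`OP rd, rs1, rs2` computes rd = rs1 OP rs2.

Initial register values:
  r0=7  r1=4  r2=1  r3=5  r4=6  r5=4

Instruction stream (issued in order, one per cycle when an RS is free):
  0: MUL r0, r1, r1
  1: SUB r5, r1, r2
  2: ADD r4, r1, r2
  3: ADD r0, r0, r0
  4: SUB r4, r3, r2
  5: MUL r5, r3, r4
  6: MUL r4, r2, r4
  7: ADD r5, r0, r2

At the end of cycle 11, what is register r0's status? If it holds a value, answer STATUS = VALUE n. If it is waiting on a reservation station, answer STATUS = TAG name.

STATUS = VALUE 32

cycle 1: issue MUL r0<-Mul1 // r0:Mul1,r1:4,r2:1,r3:5,r4:6,r5:4
cycle 2: issue SUB r5<-Add1 // r0:Mul1,r1:4,r2:1,r3:5,r4:6,r5:Add1
cycle 3: issue ADD r4<-Add2 // r0:Mul1,r1:4,r2:1,r3:5,r4:Add2,r5:Add1
cycle 4: CDB Add1=3; issue ADD r0<-Add1 // r0:Add1,r1:4,r2:1,r3:5,r4:Add2,r5:3
cycle 5: CDB Add2=5; issue SUB r4<-Add2 // r0:Add1,r1:4,r2:1,r3:5,r4:Add2,r5:3
cycle 6: CDB Mul1=16; issue MUL r5<-Mul1 // r0:Add1,r1:4,r2:1,r3:5,r4:Add2,r5:Mul1
cycle 7: CDB Add2=4; issue MUL r4<-Mul2 // r0:Add1,r1:4,r2:1,r3:5,r4:Mul2,r5:Mul1
cycle 8: CDB Add1=32; issue ADD r5<-Add1 // r0:32,r1:4,r2:1,r3:5,r4:Mul2,r5:Add1
cycle 9: - // r0:32,r1:4,r2:1,r3:5,r4:Mul2,r5:Add1
cycle 10: CDB Add1=33 // r0:32,r1:4,r2:1,r3:5,r4:Mul2,r5:33
cycle 11: CDB Mul1=20 // r0:32,r1:4,r2:1,r3:5,r4:Mul2,r5:33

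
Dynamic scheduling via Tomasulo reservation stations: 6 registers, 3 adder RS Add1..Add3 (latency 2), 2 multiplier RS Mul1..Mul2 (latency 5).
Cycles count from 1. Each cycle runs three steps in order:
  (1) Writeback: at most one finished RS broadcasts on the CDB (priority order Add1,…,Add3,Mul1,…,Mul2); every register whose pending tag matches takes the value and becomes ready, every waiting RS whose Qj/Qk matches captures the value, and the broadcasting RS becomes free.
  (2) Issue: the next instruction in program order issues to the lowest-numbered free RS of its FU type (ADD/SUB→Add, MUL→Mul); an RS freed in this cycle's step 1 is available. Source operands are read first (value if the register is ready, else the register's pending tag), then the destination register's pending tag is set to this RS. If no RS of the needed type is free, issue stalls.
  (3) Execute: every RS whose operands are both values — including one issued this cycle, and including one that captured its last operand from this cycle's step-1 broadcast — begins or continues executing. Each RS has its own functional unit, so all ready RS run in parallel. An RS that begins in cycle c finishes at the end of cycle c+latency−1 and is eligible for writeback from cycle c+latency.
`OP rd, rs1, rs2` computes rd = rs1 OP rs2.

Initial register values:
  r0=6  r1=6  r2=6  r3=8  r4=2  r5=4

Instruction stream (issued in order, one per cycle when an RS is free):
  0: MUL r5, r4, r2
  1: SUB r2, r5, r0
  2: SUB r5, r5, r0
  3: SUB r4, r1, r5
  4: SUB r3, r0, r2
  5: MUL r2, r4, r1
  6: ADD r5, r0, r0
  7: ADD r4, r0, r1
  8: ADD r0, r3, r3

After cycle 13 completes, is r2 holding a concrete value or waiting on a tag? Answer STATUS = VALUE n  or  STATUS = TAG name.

STATUS = TAG Mul1

  c1: issue MUL r5<-Mul1  regs: r0:6,r1:6,r2:6,r3:8,r4:2,r5:Mul1
  c2: issue SUB r2<-Add1  regs: r0:6,r1:6,r2:Add1,r3:8,r4:2,r5:Mul1
  c3: issue SUB r5<-Add2  regs: r0:6,r1:6,r2:Add1,r3:8,r4:2,r5:Add2
  c4: issue SUB r4<-Add3  regs: r0:6,r1:6,r2:Add1,r3:8,r4:Add3,r5:Add2
  c5: stall  regs: r0:6,r1:6,r2:Add1,r3:8,r4:Add3,r5:Add2
  c6: CDB Mul1=12; stall  regs: r0:6,r1:6,r2:Add1,r3:8,r4:Add3,r5:Add2
  c7: stall  regs: r0:6,r1:6,r2:Add1,r3:8,r4:Add3,r5:Add2
  c8: CDB Add1=6; issue SUB r3<-Add1  regs: r0:6,r1:6,r2:6,r3:Add1,r4:Add3,r5:Add2
  c9: CDB Add2=6; issue MUL r2<-Mul1  regs: r0:6,r1:6,r2:Mul1,r3:Add1,r4:Add3,r5:6
  c10: CDB Add1=0; issue ADD r5<-Add1  regs: r0:6,r1:6,r2:Mul1,r3:0,r4:Add3,r5:Add1
  c11: CDB Add3=0; issue ADD r4<-Add2  regs: r0:6,r1:6,r2:Mul1,r3:0,r4:Add2,r5:Add1
  c12: CDB Add1=12; issue ADD r0<-Add1  regs: r0:Add1,r1:6,r2:Mul1,r3:0,r4:Add2,r5:12
  c13: CDB Add2=12  regs: r0:Add1,r1:6,r2:Mul1,r3:0,r4:12,r5:12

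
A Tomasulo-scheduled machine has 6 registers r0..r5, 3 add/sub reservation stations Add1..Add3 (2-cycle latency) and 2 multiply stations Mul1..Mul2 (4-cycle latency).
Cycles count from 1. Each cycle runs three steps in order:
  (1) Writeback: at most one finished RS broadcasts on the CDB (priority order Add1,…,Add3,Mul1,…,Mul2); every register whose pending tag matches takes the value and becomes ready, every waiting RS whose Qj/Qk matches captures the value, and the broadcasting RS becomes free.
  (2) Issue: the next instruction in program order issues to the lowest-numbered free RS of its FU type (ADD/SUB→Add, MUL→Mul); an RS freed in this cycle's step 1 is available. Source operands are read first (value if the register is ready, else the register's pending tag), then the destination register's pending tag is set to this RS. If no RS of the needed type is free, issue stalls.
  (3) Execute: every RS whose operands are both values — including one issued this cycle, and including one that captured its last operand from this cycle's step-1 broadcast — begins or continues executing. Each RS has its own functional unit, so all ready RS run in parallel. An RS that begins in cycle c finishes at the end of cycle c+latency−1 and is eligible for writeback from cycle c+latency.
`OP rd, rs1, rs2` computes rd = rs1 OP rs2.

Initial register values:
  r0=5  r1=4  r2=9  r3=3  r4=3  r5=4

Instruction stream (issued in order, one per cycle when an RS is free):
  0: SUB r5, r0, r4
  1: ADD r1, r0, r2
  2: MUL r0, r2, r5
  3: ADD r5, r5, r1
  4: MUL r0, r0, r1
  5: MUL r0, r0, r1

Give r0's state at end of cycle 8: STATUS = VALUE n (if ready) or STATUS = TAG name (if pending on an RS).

c1: issue SUB r5<-Add1 | r0:5,r1:4,r2:9,r3:3,r4:3,r5:Add1
c2: issue ADD r1<-Add2 | r0:5,r1:Add2,r2:9,r3:3,r4:3,r5:Add1
c3: CDB Add1=2; issue MUL r0<-Mul1 | r0:Mul1,r1:Add2,r2:9,r3:3,r4:3,r5:2
c4: CDB Add2=14; issue ADD r5<-Add1 | r0:Mul1,r1:14,r2:9,r3:3,r4:3,r5:Add1
c5: issue MUL r0<-Mul2 | r0:Mul2,r1:14,r2:9,r3:3,r4:3,r5:Add1
c6: CDB Add1=16; stall | r0:Mul2,r1:14,r2:9,r3:3,r4:3,r5:16
c7: CDB Mul1=18; issue MUL r0<-Mul1 | r0:Mul1,r1:14,r2:9,r3:3,r4:3,r5:16
c8: - | r0:Mul1,r1:14,r2:9,r3:3,r4:3,r5:16

STATUS = TAG Mul1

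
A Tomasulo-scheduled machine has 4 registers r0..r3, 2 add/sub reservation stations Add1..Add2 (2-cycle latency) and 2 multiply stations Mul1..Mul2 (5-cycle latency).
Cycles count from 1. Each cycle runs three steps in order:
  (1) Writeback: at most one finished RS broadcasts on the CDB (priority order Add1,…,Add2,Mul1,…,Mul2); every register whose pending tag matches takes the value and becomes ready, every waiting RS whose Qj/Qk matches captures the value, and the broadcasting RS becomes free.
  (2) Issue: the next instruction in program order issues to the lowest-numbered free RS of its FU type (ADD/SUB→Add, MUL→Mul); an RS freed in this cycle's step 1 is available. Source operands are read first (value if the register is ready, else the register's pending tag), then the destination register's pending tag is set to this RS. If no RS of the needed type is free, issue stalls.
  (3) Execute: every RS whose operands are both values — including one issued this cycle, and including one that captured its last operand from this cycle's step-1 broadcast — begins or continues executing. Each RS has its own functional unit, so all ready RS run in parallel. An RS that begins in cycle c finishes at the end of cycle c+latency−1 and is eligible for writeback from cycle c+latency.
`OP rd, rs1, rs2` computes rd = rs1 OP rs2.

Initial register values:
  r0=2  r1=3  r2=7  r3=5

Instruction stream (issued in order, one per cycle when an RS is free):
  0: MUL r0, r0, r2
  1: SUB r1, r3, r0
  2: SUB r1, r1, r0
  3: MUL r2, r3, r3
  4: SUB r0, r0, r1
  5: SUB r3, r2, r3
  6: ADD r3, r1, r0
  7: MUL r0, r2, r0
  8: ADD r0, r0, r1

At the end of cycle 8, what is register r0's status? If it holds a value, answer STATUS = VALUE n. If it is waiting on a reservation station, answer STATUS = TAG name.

STATUS = TAG Add1

  c1: issue MUL r0<-Mul1  regs: r0:Mul1,r1:3,r2:7,r3:5
  c2: issue SUB r1<-Add1  regs: r0:Mul1,r1:Add1,r2:7,r3:5
  c3: issue SUB r1<-Add2  regs: r0:Mul1,r1:Add2,r2:7,r3:5
  c4: issue MUL r2<-Mul2  regs: r0:Mul1,r1:Add2,r2:Mul2,r3:5
  c5: stall  regs: r0:Mul1,r1:Add2,r2:Mul2,r3:5
  c6: CDB Mul1=14; stall  regs: r0:14,r1:Add2,r2:Mul2,r3:5
  c7: stall  regs: r0:14,r1:Add2,r2:Mul2,r3:5
  c8: CDB Add1=-9; issue SUB r0<-Add1  regs: r0:Add1,r1:Add2,r2:Mul2,r3:5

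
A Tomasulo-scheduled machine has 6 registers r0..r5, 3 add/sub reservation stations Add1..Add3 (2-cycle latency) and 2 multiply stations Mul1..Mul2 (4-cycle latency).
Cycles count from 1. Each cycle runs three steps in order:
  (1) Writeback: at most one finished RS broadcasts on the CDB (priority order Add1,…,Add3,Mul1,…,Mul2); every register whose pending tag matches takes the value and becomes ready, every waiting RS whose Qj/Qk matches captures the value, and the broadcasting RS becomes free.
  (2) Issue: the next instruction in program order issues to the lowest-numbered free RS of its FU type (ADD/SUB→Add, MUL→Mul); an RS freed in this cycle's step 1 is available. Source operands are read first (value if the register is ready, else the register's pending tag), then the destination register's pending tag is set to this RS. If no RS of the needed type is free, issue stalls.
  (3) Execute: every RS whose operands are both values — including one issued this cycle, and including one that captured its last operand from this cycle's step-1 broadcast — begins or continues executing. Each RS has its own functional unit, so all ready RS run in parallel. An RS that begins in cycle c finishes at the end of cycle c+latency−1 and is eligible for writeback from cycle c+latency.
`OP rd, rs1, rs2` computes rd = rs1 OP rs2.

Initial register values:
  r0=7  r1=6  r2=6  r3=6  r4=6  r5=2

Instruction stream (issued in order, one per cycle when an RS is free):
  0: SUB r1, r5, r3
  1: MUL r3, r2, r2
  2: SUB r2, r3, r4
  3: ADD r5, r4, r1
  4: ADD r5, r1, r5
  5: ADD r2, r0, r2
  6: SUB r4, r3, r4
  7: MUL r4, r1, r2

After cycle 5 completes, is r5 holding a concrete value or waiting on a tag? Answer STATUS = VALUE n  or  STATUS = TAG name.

STATUS = TAG Add3

  c1: issue SUB r1<-Add1  regs: r0:7,r1:Add1,r2:6,r3:6,r4:6,r5:2
  c2: issue MUL r3<-Mul1  regs: r0:7,r1:Add1,r2:6,r3:Mul1,r4:6,r5:2
  c3: CDB Add1=-4; issue SUB r2<-Add1  regs: r0:7,r1:-4,r2:Add1,r3:Mul1,r4:6,r5:2
  c4: issue ADD r5<-Add2  regs: r0:7,r1:-4,r2:Add1,r3:Mul1,r4:6,r5:Add2
  c5: issue ADD r5<-Add3  regs: r0:7,r1:-4,r2:Add1,r3:Mul1,r4:6,r5:Add3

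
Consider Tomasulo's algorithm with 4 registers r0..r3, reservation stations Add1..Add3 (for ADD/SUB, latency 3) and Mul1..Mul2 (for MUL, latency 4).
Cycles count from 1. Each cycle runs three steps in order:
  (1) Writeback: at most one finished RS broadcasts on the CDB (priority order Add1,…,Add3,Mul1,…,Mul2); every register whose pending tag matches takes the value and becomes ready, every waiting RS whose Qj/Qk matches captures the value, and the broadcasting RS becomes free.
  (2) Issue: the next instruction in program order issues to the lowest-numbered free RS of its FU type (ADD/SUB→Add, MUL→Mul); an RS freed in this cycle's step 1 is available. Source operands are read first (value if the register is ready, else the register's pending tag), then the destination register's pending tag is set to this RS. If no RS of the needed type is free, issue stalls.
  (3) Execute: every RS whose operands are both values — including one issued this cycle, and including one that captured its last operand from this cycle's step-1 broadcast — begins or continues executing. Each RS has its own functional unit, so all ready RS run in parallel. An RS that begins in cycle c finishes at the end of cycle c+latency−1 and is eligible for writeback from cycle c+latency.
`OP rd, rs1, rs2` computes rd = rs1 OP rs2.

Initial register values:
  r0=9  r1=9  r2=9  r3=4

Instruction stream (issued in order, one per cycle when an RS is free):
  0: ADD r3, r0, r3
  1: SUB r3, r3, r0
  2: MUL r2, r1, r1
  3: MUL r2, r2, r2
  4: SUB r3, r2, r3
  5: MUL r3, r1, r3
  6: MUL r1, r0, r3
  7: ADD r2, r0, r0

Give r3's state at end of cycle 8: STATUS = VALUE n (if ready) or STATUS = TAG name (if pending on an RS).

c1: issue ADD r3<-Add1 | r0:9,r1:9,r2:9,r3:Add1
c2: issue SUB r3<-Add2 | r0:9,r1:9,r2:9,r3:Add2
c3: issue MUL r2<-Mul1 | r0:9,r1:9,r2:Mul1,r3:Add2
c4: CDB Add1=13; issue MUL r2<-Mul2 | r0:9,r1:9,r2:Mul2,r3:Add2
c5: issue SUB r3<-Add1 | r0:9,r1:9,r2:Mul2,r3:Add1
c6: stall | r0:9,r1:9,r2:Mul2,r3:Add1
c7: CDB Add2=4; stall | r0:9,r1:9,r2:Mul2,r3:Add1
c8: CDB Mul1=81; issue MUL r3<-Mul1 | r0:9,r1:9,r2:Mul2,r3:Mul1

STATUS = TAG Mul1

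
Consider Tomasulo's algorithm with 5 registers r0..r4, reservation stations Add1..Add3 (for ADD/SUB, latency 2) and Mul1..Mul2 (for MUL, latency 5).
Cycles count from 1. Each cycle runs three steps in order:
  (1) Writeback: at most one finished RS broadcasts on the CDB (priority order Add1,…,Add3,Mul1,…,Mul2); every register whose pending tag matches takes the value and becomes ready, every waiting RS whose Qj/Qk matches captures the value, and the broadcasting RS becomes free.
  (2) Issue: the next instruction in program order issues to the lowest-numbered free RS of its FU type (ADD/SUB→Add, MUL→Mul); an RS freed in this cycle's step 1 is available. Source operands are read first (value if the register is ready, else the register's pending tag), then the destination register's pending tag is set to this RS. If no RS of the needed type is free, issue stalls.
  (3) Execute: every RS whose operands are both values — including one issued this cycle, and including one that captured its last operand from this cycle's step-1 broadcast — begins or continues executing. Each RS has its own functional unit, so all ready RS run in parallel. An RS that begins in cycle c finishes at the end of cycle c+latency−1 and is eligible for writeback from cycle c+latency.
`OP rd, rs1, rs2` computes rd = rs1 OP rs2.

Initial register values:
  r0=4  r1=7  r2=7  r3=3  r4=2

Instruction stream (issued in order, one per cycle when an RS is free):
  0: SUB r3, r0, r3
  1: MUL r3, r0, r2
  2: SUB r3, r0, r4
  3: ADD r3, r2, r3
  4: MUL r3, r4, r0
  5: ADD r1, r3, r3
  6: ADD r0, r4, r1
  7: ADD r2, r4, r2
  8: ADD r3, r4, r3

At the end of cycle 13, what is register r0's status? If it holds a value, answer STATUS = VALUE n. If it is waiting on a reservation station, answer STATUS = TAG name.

c1: issue SUB r3<-Add1 | r0:4,r1:7,r2:7,r3:Add1,r4:2
c2: issue MUL r3<-Mul1 | r0:4,r1:7,r2:7,r3:Mul1,r4:2
c3: CDB Add1=1; issue SUB r3<-Add1 | r0:4,r1:7,r2:7,r3:Add1,r4:2
c4: issue ADD r3<-Add2 | r0:4,r1:7,r2:7,r3:Add2,r4:2
c5: CDB Add1=2; issue MUL r3<-Mul2 | r0:4,r1:7,r2:7,r3:Mul2,r4:2
c6: issue ADD r1<-Add1 | r0:4,r1:Add1,r2:7,r3:Mul2,r4:2
c7: CDB Add2=9; issue ADD r0<-Add2 | r0:Add2,r1:Add1,r2:7,r3:Mul2,r4:2
c8: CDB Mul1=28; issue ADD r2<-Add3 | r0:Add2,r1:Add1,r2:Add3,r3:Mul2,r4:2
c9: stall | r0:Add2,r1:Add1,r2:Add3,r3:Mul2,r4:2
c10: CDB Add3=9; issue ADD r3<-Add3 | r0:Add2,r1:Add1,r2:9,r3:Add3,r4:2
c11: CDB Mul2=8 | r0:Add2,r1:Add1,r2:9,r3:Add3,r4:2
c12: - | r0:Add2,r1:Add1,r2:9,r3:Add3,r4:2
c13: CDB Add1=16 | r0:Add2,r1:16,r2:9,r3:Add3,r4:2

STATUS = TAG Add2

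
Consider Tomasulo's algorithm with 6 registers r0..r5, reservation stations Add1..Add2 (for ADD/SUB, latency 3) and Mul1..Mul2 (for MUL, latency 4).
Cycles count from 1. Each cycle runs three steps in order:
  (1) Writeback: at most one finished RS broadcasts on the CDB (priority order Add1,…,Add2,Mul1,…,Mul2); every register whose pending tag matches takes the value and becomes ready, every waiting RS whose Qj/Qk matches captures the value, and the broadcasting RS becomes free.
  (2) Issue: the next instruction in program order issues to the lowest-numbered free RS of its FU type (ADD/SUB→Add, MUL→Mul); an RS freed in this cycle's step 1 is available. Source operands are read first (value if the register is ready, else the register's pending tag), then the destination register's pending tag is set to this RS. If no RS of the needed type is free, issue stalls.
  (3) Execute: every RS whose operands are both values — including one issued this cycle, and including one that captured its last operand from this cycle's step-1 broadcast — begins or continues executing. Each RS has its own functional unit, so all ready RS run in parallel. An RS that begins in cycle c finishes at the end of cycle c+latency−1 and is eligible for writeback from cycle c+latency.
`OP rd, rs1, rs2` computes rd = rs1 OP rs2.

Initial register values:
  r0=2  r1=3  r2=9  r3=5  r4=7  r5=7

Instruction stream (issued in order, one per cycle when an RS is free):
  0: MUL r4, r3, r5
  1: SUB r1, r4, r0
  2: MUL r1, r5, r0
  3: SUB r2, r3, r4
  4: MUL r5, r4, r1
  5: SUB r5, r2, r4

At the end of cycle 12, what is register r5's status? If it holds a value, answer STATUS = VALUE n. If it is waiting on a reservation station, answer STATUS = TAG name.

  c1: issue MUL r4<-Mul1  regs: r0:2,r1:3,r2:9,r3:5,r4:Mul1,r5:7
  c2: issue SUB r1<-Add1  regs: r0:2,r1:Add1,r2:9,r3:5,r4:Mul1,r5:7
  c3: issue MUL r1<-Mul2  regs: r0:2,r1:Mul2,r2:9,r3:5,r4:Mul1,r5:7
  c4: issue SUB r2<-Add2  regs: r0:2,r1:Mul2,r2:Add2,r3:5,r4:Mul1,r5:7
  c5: CDB Mul1=35; issue MUL r5<-Mul1  regs: r0:2,r1:Mul2,r2:Add2,r3:5,r4:35,r5:Mul1
  c6: stall  regs: r0:2,r1:Mul2,r2:Add2,r3:5,r4:35,r5:Mul1
  c7: CDB Mul2=14; stall  regs: r0:2,r1:14,r2:Add2,r3:5,r4:35,r5:Mul1
  c8: CDB Add1=33; issue SUB r5<-Add1  regs: r0:2,r1:14,r2:Add2,r3:5,r4:35,r5:Add1
  c9: CDB Add2=-30  regs: r0:2,r1:14,r2:-30,r3:5,r4:35,r5:Add1
  c10: -  regs: r0:2,r1:14,r2:-30,r3:5,r4:35,r5:Add1
  c11: CDB Mul1=490  regs: r0:2,r1:14,r2:-30,r3:5,r4:35,r5:Add1
  c12: CDB Add1=-65  regs: r0:2,r1:14,r2:-30,r3:5,r4:35,r5:-65

STATUS = VALUE -65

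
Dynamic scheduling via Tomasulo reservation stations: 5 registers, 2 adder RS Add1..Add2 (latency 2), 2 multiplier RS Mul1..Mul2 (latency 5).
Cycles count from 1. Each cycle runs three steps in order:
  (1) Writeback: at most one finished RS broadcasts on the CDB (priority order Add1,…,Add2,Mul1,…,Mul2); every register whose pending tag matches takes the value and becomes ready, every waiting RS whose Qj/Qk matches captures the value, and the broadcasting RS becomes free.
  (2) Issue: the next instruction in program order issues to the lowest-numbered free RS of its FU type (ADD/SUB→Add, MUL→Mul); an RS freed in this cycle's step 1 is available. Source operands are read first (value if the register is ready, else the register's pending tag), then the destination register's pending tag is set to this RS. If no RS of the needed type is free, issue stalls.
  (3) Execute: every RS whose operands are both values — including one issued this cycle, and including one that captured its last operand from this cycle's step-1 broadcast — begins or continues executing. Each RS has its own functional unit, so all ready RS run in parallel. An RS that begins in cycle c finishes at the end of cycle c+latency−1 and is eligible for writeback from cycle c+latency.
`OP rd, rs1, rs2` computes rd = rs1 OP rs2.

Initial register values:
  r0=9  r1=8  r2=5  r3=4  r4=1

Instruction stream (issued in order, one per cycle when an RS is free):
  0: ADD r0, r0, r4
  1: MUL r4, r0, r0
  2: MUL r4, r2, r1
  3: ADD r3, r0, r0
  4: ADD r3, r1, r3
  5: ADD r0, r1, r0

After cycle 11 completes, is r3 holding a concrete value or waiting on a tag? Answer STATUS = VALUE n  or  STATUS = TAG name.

  c1: issue ADD r0<-Add1  regs: r0:Add1,r1:8,r2:5,r3:4,r4:1
  c2: issue MUL r4<-Mul1  regs: r0:Add1,r1:8,r2:5,r3:4,r4:Mul1
  c3: CDB Add1=10; issue MUL r4<-Mul2  regs: r0:10,r1:8,r2:5,r3:4,r4:Mul2
  c4: issue ADD r3<-Add1  regs: r0:10,r1:8,r2:5,r3:Add1,r4:Mul2
  c5: issue ADD r3<-Add2  regs: r0:10,r1:8,r2:5,r3:Add2,r4:Mul2
  c6: CDB Add1=20; issue ADD r0<-Add1  regs: r0:Add1,r1:8,r2:5,r3:Add2,r4:Mul2
  c7: -  regs: r0:Add1,r1:8,r2:5,r3:Add2,r4:Mul2
  c8: CDB Add1=18  regs: r0:18,r1:8,r2:5,r3:Add2,r4:Mul2
  c9: CDB Add2=28  regs: r0:18,r1:8,r2:5,r3:28,r4:Mul2
  c10: CDB Mul1=100  regs: r0:18,r1:8,r2:5,r3:28,r4:Mul2
  c11: CDB Mul2=40  regs: r0:18,r1:8,r2:5,r3:28,r4:40

STATUS = VALUE 28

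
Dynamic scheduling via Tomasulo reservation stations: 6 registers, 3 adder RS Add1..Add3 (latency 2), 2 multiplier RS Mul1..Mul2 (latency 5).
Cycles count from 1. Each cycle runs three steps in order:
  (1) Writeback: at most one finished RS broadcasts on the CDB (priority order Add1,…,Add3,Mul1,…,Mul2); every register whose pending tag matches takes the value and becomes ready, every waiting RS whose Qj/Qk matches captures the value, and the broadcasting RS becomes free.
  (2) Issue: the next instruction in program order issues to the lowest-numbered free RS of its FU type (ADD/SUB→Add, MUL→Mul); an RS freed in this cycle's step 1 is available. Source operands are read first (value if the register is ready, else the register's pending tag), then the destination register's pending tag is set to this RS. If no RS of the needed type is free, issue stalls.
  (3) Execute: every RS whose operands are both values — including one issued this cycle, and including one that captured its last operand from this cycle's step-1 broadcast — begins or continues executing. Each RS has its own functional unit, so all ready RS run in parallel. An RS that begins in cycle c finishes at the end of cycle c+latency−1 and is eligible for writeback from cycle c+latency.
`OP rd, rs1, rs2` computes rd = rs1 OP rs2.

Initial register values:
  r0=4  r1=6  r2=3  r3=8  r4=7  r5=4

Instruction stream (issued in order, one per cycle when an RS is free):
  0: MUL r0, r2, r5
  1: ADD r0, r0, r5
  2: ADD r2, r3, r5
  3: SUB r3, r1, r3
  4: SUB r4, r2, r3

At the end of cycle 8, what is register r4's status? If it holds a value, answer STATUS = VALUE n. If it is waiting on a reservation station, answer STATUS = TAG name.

c1: issue MUL r0<-Mul1 | r0:Mul1,r1:6,r2:3,r3:8,r4:7,r5:4
c2: issue ADD r0<-Add1 | r0:Add1,r1:6,r2:3,r3:8,r4:7,r5:4
c3: issue ADD r2<-Add2 | r0:Add1,r1:6,r2:Add2,r3:8,r4:7,r5:4
c4: issue SUB r3<-Add3 | r0:Add1,r1:6,r2:Add2,r3:Add3,r4:7,r5:4
c5: CDB Add2=12; issue SUB r4<-Add2 | r0:Add1,r1:6,r2:12,r3:Add3,r4:Add2,r5:4
c6: CDB Add3=-2 | r0:Add1,r1:6,r2:12,r3:-2,r4:Add2,r5:4
c7: CDB Mul1=12 | r0:Add1,r1:6,r2:12,r3:-2,r4:Add2,r5:4
c8: CDB Add2=14 | r0:Add1,r1:6,r2:12,r3:-2,r4:14,r5:4

STATUS = VALUE 14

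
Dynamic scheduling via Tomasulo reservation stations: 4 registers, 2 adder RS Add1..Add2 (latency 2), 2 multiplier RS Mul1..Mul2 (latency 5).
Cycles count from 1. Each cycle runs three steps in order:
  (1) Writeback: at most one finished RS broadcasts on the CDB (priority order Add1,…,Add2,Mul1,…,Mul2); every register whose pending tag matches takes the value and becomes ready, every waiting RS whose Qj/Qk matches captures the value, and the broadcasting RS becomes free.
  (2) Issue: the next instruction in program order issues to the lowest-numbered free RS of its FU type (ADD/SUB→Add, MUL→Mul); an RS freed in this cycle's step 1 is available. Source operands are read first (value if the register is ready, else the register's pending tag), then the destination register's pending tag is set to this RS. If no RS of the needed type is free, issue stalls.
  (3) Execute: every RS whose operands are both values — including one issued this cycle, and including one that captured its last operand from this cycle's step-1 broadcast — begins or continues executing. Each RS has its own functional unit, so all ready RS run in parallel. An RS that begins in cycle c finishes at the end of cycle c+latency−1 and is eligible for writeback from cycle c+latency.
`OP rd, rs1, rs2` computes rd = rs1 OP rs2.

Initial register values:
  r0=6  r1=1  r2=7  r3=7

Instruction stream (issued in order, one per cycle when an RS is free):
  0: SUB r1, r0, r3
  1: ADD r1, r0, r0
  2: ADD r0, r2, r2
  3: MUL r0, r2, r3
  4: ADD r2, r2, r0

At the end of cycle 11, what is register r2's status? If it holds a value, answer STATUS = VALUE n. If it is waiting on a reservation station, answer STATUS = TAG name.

cycle 1: issue SUB r1<-Add1 // r0:6,r1:Add1,r2:7,r3:7
cycle 2: issue ADD r1<-Add2 // r0:6,r1:Add2,r2:7,r3:7
cycle 3: CDB Add1=-1; issue ADD r0<-Add1 // r0:Add1,r1:Add2,r2:7,r3:7
cycle 4: CDB Add2=12; issue MUL r0<-Mul1 // r0:Mul1,r1:12,r2:7,r3:7
cycle 5: CDB Add1=14; issue ADD r2<-Add1 // r0:Mul1,r1:12,r2:Add1,r3:7
cycle 6: - // r0:Mul1,r1:12,r2:Add1,r3:7
cycle 7: - // r0:Mul1,r1:12,r2:Add1,r3:7
cycle 8: - // r0:Mul1,r1:12,r2:Add1,r3:7
cycle 9: CDB Mul1=49 // r0:49,r1:12,r2:Add1,r3:7
cycle 10: - // r0:49,r1:12,r2:Add1,r3:7
cycle 11: CDB Add1=56 // r0:49,r1:12,r2:56,r3:7

STATUS = VALUE 56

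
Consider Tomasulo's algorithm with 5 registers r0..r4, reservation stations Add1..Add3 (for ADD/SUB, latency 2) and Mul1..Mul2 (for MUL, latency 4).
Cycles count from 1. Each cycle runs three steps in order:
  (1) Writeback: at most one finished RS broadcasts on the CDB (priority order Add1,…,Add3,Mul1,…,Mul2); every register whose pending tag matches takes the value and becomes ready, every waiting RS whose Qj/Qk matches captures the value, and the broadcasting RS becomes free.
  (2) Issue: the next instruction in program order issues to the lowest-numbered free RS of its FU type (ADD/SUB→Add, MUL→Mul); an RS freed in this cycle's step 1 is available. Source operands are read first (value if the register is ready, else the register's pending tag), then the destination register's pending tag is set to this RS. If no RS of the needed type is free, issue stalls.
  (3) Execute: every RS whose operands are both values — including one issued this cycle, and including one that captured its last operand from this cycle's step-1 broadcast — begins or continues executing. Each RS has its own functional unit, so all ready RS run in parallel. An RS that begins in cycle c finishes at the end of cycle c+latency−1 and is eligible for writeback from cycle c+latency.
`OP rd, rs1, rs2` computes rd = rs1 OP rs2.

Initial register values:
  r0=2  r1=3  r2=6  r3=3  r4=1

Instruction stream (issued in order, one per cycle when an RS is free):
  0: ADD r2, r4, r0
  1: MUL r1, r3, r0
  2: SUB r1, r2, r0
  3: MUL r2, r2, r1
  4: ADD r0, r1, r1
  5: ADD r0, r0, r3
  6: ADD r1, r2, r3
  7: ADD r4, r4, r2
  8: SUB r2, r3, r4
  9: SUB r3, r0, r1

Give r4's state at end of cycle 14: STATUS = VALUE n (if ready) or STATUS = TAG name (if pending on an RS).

STATUS = VALUE 4

c1: issue ADD r2<-Add1 | r0:2,r1:3,r2:Add1,r3:3,r4:1
c2: issue MUL r1<-Mul1 | r0:2,r1:Mul1,r2:Add1,r3:3,r4:1
c3: CDB Add1=3; issue SUB r1<-Add1 | r0:2,r1:Add1,r2:3,r3:3,r4:1
c4: issue MUL r2<-Mul2 | r0:2,r1:Add1,r2:Mul2,r3:3,r4:1
c5: CDB Add1=1; issue ADD r0<-Add1 | r0:Add1,r1:1,r2:Mul2,r3:3,r4:1
c6: CDB Mul1=6; issue ADD r0<-Add2 | r0:Add2,r1:1,r2:Mul2,r3:3,r4:1
c7: CDB Add1=2; issue ADD r1<-Add1 | r0:Add2,r1:Add1,r2:Mul2,r3:3,r4:1
c8: issue ADD r4<-Add3 | r0:Add2,r1:Add1,r2:Mul2,r3:3,r4:Add3
c9: CDB Add2=5; issue SUB r2<-Add2 | r0:5,r1:Add1,r2:Add2,r3:3,r4:Add3
c10: CDB Mul2=3; stall | r0:5,r1:Add1,r2:Add2,r3:3,r4:Add3
c11: stall | r0:5,r1:Add1,r2:Add2,r3:3,r4:Add3
c12: CDB Add1=6; issue SUB r3<-Add1 | r0:5,r1:6,r2:Add2,r3:Add1,r4:Add3
c13: CDB Add3=4 | r0:5,r1:6,r2:Add2,r3:Add1,r4:4
c14: CDB Add1=-1 | r0:5,r1:6,r2:Add2,r3:-1,r4:4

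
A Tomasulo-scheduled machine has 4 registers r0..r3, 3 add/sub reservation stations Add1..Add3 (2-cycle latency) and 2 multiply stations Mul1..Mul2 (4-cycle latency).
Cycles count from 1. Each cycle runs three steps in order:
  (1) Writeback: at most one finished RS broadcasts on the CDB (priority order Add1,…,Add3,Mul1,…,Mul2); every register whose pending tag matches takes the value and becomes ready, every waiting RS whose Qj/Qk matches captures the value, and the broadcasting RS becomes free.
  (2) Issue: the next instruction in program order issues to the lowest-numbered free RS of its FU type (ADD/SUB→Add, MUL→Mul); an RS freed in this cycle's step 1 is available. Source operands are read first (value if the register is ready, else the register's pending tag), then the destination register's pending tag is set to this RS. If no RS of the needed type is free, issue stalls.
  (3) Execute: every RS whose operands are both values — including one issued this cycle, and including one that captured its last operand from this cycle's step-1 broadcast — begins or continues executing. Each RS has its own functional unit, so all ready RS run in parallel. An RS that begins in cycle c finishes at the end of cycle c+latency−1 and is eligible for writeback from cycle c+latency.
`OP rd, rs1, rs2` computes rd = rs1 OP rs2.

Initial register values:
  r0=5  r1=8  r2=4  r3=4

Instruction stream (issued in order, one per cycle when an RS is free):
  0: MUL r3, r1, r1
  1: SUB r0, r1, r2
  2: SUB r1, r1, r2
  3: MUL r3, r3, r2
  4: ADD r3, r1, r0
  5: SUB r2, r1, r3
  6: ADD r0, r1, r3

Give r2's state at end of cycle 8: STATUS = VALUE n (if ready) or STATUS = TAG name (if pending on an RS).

cycle 1: issue MUL r3<-Mul1 // r0:5,r1:8,r2:4,r3:Mul1
cycle 2: issue SUB r0<-Add1 // r0:Add1,r1:8,r2:4,r3:Mul1
cycle 3: issue SUB r1<-Add2 // r0:Add1,r1:Add2,r2:4,r3:Mul1
cycle 4: CDB Add1=4; issue MUL r3<-Mul2 // r0:4,r1:Add2,r2:4,r3:Mul2
cycle 5: CDB Add2=4; issue ADD r3<-Add1 // r0:4,r1:4,r2:4,r3:Add1
cycle 6: CDB Mul1=64; issue SUB r2<-Add2 // r0:4,r1:4,r2:Add2,r3:Add1
cycle 7: CDB Add1=8; issue ADD r0<-Add1 // r0:Add1,r1:4,r2:Add2,r3:8
cycle 8: - // r0:Add1,r1:4,r2:Add2,r3:8

STATUS = TAG Add2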